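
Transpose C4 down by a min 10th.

Counting three letter names plus an octave down from C lands on A.
A minor tenth is 15 semitones; 15 semitones down from C4 gives A2.

A2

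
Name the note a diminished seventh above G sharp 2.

F 3

Seven letter names up from G: F.
A diminished seventh spans 9 semitones, so from G#2 the target pitch is F3.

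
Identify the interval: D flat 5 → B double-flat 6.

minor thirteenth

D to B spans six letter names (D-E-F-G-A-B), plus an octave: a thirteenth.
Db5 to Bbb6 is 20 semitones, a half step short of the major thirteenth (21), so this is minor.
(Equivalently, a compound minor sixth: a minor sixth plus an octave.)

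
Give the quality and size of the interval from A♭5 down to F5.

Descending from Ab5 to F5 is the same interval as ascending F5 to Ab5.
F to A spans three letter names (F-G-A), so the interval is some kind of third.
F5 to Ab5 is 3 semitones, a half step short of the major third (4), so this is minor.

minor third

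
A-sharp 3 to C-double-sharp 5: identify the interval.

major tenth

A to C spans three letter names (A-B-C), plus an octave — that makes it a tenth of some quality.
The major tenth spans 16 semitones, and A#3 to C##5 is exactly 16 semitones — so this is a major tenth.
(Equivalently, a compound major third: a major third plus an octave.)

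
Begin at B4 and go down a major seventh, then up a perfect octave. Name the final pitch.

A major seventh down from B4 is C4.
A perfect octave up from C4 is C5.

C5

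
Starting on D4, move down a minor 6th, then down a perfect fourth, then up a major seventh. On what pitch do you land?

B#3

A minor sixth down from D4 is F#3.
F#3 down a perfect fourth → C#3 (5 semitones).
Up a major seventh from C#3: B#3 (11 semitones up).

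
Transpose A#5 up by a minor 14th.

G#7

Counting seven letter names plus an octave up from A lands on G.
A minor fourteenth is 22 semitones; 22 semitones up from A#5 gives G#7.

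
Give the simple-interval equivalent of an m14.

minor 7th

Subtracting seven from the interval number removes an octave: 14 − 7 = 7.
Quality carries through unchanged, so the simple form is a minor seventh.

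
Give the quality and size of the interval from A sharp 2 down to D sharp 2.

Descending from A#2 to D#2 is the same interval as ascending D#2 to A#2.
D to A spans five letter names (D-E-F-G-A), so the interval is some kind of fifth.
The perfect fifth spans 7 semitones, and D#2 to A#2 is exactly 7 semitones — so this is a perfect fifth.

perfect fifth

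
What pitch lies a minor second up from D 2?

E flat 2

Counting two letter names up from D lands on E.
A minor second is 1 semitone; 1 semitone up from D2 gives Eb2.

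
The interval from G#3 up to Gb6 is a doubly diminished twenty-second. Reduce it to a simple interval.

dd8

Each octave removed subtracts seven from the number: 22 − 14 = 8.
So a doubly diminished twenty-second is 2 octaves plus a doubly diminished octave. The quality is unchanged.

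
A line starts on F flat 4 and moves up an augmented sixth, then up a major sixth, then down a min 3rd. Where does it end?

Fb4 up an augmented sixth → D5 (10 semitones).
Up a major sixth from D5: B5 (9 semitones up).
B5 down a minor third → G#5 (3 semitones).

G sharp 5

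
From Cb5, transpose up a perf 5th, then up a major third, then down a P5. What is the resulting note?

Up a perfect fifth from Cb5: Gb5 (7 semitones up).
A major third up from Gb5 is Bb5.
A perfect fifth down from Bb5 is Eb5.

Eb5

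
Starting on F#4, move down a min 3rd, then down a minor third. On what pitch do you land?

A minor third down from F#4 is D#4.
A minor third down from D#4 is B#3.

B#3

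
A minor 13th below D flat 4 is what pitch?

F 2

Counting six letter names plus an octave down from D lands on F.
A minor thirteenth spans 20 semitones, so from Db4 the target pitch is F2.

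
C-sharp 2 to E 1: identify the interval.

major 6th

Descending from C#2 to E1 is the same interval as ascending E1 to C#2.
E to C spans six letter names (E-F-G-A-B-C): a sixth.
Counting semitones, E1→C#2 is 9, which is the major sixth.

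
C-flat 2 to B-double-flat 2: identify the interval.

C to B spans seven letter names (C-D-E-F-G-A-B): a seventh.
A major seventh would be 11 semitones, but Cb2 to Bbb2 is 10 — one semitone narrower, making it a minor seventh.

minor seventh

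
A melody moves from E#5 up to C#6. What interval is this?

minor sixth

E to C spans six letter names (E-F-G-A-B-C), so the interval is some kind of sixth.
E#5 to C#6 is 8 semitones, a half step short of the major sixth (9), so this is minor.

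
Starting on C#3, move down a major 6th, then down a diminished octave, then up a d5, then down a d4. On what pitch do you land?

F##1

Down a major sixth from C#3: E2 (9 semitones down).
A diminished octave down from E2 is E#1.
E#1 up a diminished fifth → B1 (6 semitones).
Down a diminished fourth from B1: F##1 (4 semitones down).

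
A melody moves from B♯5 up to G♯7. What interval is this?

minor thirteenth

B to G spans six letter names (B-C-D-E-F-G), plus an octave: a thirteenth.
A major thirteenth would be 21 semitones, but B#5 to G#7 is 20 — one semitone narrower, making it a minor thirteenth.
(Equivalently, a compound minor sixth: a minor sixth plus an octave.)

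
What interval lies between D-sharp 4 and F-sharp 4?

D to F spans three letter names (D-E-F): a third.
D#4 to F#4 is 3 semitones, a half step short of the major third (4), so this is minor.

minor third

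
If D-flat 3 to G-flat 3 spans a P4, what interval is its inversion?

Inverted interval numbers add to nine, so a fourth pairs with a fifth (4 + 5 = 9).
And perfect stays perfect under inversion, so we get a perfect fifth.

perfect fifth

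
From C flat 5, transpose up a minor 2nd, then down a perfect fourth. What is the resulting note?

A minor second up from Cb5 is Dbb5.
A perfect fourth down from Dbb5 is Abb4.

A double-flat 4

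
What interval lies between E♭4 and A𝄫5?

E to A spans four letter names (E-F-G-A), plus an octave: an eleventh.
A perfect eleventh would be 17 semitones; Eb4 to Abb5 is 16, one semitone narrower, so the interval is diminished.
(Equivalently, a compound diminished fourth: a diminished fourth plus an octave.)

diminished eleventh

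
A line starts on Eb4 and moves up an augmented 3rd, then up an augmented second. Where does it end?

A##4

Up an augmented third from Eb4: G#4 (5 semitones up).
Up an augmented second from G#4: A##4 (3 semitones up).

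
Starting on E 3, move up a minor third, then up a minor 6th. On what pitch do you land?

E flat 4

Up a minor third from E3: G3 (3 semitones up).
A minor sixth up from G3 is Eb4.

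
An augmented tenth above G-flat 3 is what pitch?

B 4

Three letters up from G (plus an octave) reaches B.
An augmented tenth spans 17 semitones, so from Gb3 the target pitch is B4.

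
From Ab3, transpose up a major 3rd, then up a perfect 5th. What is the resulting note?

A major third up from Ab3 is C4.
C4 up a perfect fifth → G4 (7 semitones).

G4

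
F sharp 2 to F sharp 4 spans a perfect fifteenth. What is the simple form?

perfect 8th

Each octave removed subtracts seven from the number: 15 − 7 = 8.
That makes a perfect fifteenth a compound perfect octave — an octave plus a perfect octave.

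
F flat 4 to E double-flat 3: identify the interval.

Descending from Fb4 to Ebb3 is the same interval as ascending Ebb3 to Fb4.
E to F spans two letter names (E-F), plus an octave: a ninth.
The major ninth spans 14 semitones, and Ebb3 to Fb4 is exactly 14 semitones — so this is a major ninth.
(Equivalently, a compound major second: a major second plus an octave.)

M9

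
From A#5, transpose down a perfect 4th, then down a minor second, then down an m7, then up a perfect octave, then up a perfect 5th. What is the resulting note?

B##5

A perfect fourth down from A#5 is E#5.
A minor second down from E#5 is D##5.
A minor seventh down from D##5 is E##4.
A perfect octave up from E##4 is E##5.
Up a perfect fifth from E##5: B##5 (7 semitones up).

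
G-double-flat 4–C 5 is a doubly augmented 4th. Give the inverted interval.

doubly diminished fifth

The rule of nine gives the new number: 9 − 4 = 5, so a fourth becomes a fifth.
The quality also flips — doubly augmented becomes doubly diminished — giving a doubly diminished fifth.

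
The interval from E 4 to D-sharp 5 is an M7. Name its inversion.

The rule of nine gives the new number: 9 − 7 = 2, so a seventh becomes a second.
The quality also flips — major becomes minor — giving a minor second.

m2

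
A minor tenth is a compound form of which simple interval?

Each octave removed subtracts seven from the number: 10 − 7 = 3.
So a minor tenth is an octave plus a minor third. The quality is unchanged.

minor 3rd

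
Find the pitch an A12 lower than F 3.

Counting five letter names plus an octave down from F lands on B.
Moving 20 semitones down from F3 (the size of an augmented twelfth) reaches Bbb1.

B-double-flat 1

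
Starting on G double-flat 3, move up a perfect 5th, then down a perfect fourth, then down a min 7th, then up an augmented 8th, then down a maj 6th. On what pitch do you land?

D flat 3

Up a perfect fifth from Gbb3: Dbb4 (7 semitones up).
Dbb4 down a perfect fourth → Abb3 (5 semitones).
Abb3 down a minor seventh → Bbb2 (10 semitones).
Bbb2 up an augmented octave → Bb3 (13 semitones).
Bb3 down a major sixth → Db3 (9 semitones).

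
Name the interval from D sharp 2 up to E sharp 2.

major second

D to E spans two letter names (D-E), so the interval is some kind of second.
The major second spans 2 semitones, and D#2 to E#2 is exactly 2 semitones — so this is a major second.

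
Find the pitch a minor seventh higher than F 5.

E flat 6

The seventh takes the letter from F up to E.
Moving 10 semitones up from F5 (the size of a minor seventh) reaches Eb6.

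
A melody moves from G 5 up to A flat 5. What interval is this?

minor second

G to A spans two letter names (G-A) — that makes it a second of some quality.
G5 to Ab5 is 1 semitone, a half step short of the major second (2), so this is minor.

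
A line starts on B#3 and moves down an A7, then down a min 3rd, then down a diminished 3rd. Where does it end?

An augmented seventh down from B#3 is C3.
A minor third down from C3 is A2.
A2 down a diminished third → F##2 (2 semitones).

F##2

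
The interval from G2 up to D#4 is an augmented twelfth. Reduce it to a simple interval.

A5

Each octave removed subtracts seven from the number: 12 − 7 = 5.
So an augmented twelfth is an octave plus an augmented fifth. The quality is unchanged.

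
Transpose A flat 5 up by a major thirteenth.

The thirteenth's letter: A up six letter names plus an octave → F.
Moving 21 semitones up from Ab5 (the size of a major thirteenth) reaches F7.

F 7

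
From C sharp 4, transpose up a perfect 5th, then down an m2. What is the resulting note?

Up a perfect fifth from C#4: G#4 (7 semitones up).
G#4 down a minor second → F##4 (1 semitone).

F double-sharp 4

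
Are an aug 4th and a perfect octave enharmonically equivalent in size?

An augmented fourth is 6 semitones but a perfect octave is 12 semitones — different sizes.

No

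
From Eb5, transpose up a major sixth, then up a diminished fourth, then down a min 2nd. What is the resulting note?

Eb6

A major sixth up from Eb5 is C6.
A diminished fourth up from C6 is Fb6.
Fb6 down a minor second → Eb6 (1 semitone).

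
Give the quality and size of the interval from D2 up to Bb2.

D to B spans six letter names (D-E-F-G-A-B): a sixth.
A major sixth would be 9 semitones, but D2 to Bb2 is 8 — one semitone narrower, making it a minor sixth.

minor sixth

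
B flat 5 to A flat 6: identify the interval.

B to A spans seven letter names (B-C-D-E-F-G-A), so the interval is some kind of seventh.
At 10 semitones, Bb5→Ab6 falls one short of a major seventh: minor.

minor 7th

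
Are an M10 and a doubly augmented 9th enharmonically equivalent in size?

A major tenth spans 16 semitones, and a doubly augmented ninth also spans 16 semitones — they're enharmonic.

Yes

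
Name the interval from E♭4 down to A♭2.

Descending from Eb4 to Ab2 is the same interval as ascending Ab2 to Eb4.
A to E spans five letter names (A-B-C-D-E), plus an octave: a twelfth.
The perfect twelfth spans 19 semitones, and Ab2 to Eb4 is exactly 19 semitones — so this is a perfect twelfth.
(Equivalently, a compound perfect fifth: a perfect fifth plus an octave.)

perfect 12th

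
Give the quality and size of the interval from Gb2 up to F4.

G to F spans seven letter names (G-A-B-C-D-E-F), plus an octave — that makes it a fourteenth of some quality.
Counting semitones, Gb2→F4 is 23, which is the major fourteenth.
(Equivalently, a compound major seventh: a major seventh plus an octave.)

major 14th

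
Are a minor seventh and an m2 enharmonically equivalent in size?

10 semitones (minor seventh) vs 1 semitone (minor second): not equal.

No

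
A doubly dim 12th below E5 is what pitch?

Counting five letter names plus an octave down from E lands on A.
A doubly diminished twelfth spans 17 semitones, so from E5 the target pitch is A##3.

A##3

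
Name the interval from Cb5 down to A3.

Descending from Cb5 to A3 is the same interval as ascending A3 to Cb5.
A to C spans three letter names (A-B-C), plus an octave — that makes it a tenth of some quality.
A major tenth would be 16 semitones; A3 to Cb5 is 14, two semitones narrower, so the interval is diminished.
(Equivalently, a compound diminished third: a diminished third plus an octave.)

d10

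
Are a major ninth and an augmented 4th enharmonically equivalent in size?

A major ninth spans 14 semitones; an augmented fourth spans 6 semitones. They differ by 8.

No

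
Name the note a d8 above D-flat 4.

D-double-flat 5

For an octave the letter name doesn't change: still D, an octave up.
Moving 11 semitones up from Db4 (the size of a diminished octave) reaches Dbb5.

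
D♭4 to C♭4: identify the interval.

major 2nd

Descending from Db4 to Cb4 is the same interval as ascending Cb4 to Db4.
C to D spans two letter names (C-D), so the interval is some kind of second.
The major second spans 2 semitones, and Cb4 to Db4 is exactly 2 semitones — so this is a major second.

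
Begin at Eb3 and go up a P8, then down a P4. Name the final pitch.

Bb3

Eb3 up a perfect octave → Eb4 (12 semitones).
Down a perfect fourth from Eb4: Bb3 (5 semitones down).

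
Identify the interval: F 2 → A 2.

major third

F to A spans three letter names (F-G-A), so the interval is some kind of third.
F2 to A2 is 4 semitones, matching the major third exactly, so the quality is major.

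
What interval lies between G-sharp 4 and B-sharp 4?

major 3rd

G to B spans three letter names (G-A-B): a third.
G#4 to B#4 is 4 semitones, matching the major third exactly, so the quality is major.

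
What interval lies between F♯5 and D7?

F to D spans six letter names (F-G-A-B-C-D), plus an octave, so the interval is some kind of thirteenth.
A major thirteenth would be 21 semitones, but F#5 to D7 is 20 — one semitone narrower, making it a minor thirteenth.
(Equivalently, a compound minor sixth: a minor sixth plus an octave.)

minor thirteenth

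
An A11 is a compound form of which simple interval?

Take out an octave (7 from the number): 11 − 7 = 4.
Quality carries through unchanged, so the simple form is an augmented fourth.

augmented 4th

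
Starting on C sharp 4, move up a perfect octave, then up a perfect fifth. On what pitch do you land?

G sharp 5

C#4 up a perfect octave → C#5 (12 semitones).
C#5 up a perfect fifth → G#5 (7 semitones).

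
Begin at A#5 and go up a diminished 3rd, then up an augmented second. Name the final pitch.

D#6

Up a diminished third from A#5: C6 (2 semitones up).
Up an augmented second from C6: D#6 (3 semitones up).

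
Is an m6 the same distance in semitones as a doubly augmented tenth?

No

A minor sixth spans 8 semitones; a doubly augmented tenth spans 18 semitones. They differ by 10.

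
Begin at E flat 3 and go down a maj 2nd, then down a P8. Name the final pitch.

D flat 2

Eb3 down a major second → Db3 (2 semitones).
Down a perfect octave from Db3: Db2 (12 semitones down).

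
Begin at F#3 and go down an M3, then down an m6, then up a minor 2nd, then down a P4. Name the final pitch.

D2

A major third down from F#3 is D3.
D3 down a minor sixth → F#2 (8 semitones).
A minor second up from F#2 is G2.
G2 down a perfect fourth → D2 (5 semitones).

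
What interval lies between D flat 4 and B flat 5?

major thirteenth

D to B spans six letter names (D-E-F-G-A-B), plus an octave: a thirteenth.
Db4 to Bb5 is 21 semitones, matching the major thirteenth exactly, so the quality is major.
(Equivalently, a compound major sixth: a major sixth plus an octave.)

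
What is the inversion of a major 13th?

minor 3rd

First reduce the compound major thirteenth to its simple form, a major sixth.
The rule of nine gives the new number: 9 − 6 = 3, so a sixth becomes a third.
And major becomes minor under inversion, so we get a minor third.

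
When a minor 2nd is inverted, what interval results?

major 7th

Inverted interval numbers add to nine, so a second pairs with a seventh (2 + 7 = 9).
The quality also flips — minor becomes major — giving a major seventh.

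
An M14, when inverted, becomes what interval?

minor second

First reduce the compound major fourteenth to its simple form, a major seventh.
The rule of nine gives the new number: 9 − 7 = 2, so a seventh becomes a second.
And major becomes minor under inversion, so we get a minor second.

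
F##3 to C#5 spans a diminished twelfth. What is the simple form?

Take out an octave (7 from the number): 12 − 7 = 5.
Quality carries through unchanged, so the simple form is a diminished fifth.

d5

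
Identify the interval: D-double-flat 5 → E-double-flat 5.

D to E spans two letter names (D-E), so the interval is some kind of second.
Dbb5 to Ebb5 is 2 semitones, matching the major second exactly, so the quality is major.

major second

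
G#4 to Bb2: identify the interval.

augmented 13th

Descending from G#4 to Bb2 is the same interval as ascending Bb2 to G#4.
B to G spans six letter names (B-C-D-E-F-G), plus an octave, so the interval is some kind of thirteenth.
The major thirteenth is 21 semitones; here we have 22, one semitone wider: augmented.
(Equivalently, a compound augmented sixth: an augmented sixth plus an octave.)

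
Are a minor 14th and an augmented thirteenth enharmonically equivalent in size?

Yes

Both span 22 semitones: a minor fourteenth and an augmented thirteenth are the same chromatic distance.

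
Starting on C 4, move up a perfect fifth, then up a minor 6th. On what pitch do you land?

E flat 5

C4 up a perfect fifth → G4 (7 semitones).
Up a minor sixth from G4: Eb5 (8 semitones up).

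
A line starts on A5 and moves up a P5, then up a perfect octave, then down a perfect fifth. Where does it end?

A6

Up a perfect fifth from A5: E6 (7 semitones up).
Up a perfect octave from E6: E7 (12 semitones up).
E7 down a perfect fifth → A6 (7 semitones).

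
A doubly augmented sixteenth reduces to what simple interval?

doubly augmented 2nd

Take out 2 octaves (14 from the number): 16 − 14 = 2.
So a doubly augmented sixteenth is 2 octaves plus a doubly augmented second. The quality is unchanged.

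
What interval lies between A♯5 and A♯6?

A to A is the same letter name, plus an octave: an octave.
A#5 to A#6 is 12 semitones, matching the perfect octave exactly, so the quality is perfect.

perfect 8th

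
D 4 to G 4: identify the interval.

perfect fourth

D to G spans four letter names (D-E-F-G), so the interval is some kind of fourth.
Counting semitones, D4→G4 is 5, which is the perfect fourth.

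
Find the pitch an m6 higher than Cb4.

Abb4

Counting six letter names up from C lands on A.
A minor sixth is 8 semitones; 8 semitones up from Cb4 gives Abb4.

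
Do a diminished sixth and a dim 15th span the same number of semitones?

A diminished sixth is 7 semitones but a diminished fifteenth is 23 semitones — different sizes.

No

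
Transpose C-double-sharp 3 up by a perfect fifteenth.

C-double-sharp 5

The letter stays C (same as the start), shifted two octaves up.
A perfect fifteenth is 24 semitones; 24 semitones up from C##3 gives C##5.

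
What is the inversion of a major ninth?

minor seventh

First reduce the compound major ninth to its simple form, a major second.
Inverted interval numbers add to nine, so a second pairs with a seventh (2 + 7 = 9).
The quality also flips — major becomes minor — giving a minor seventh.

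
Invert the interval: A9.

diminished seventh

First reduce the compound augmented ninth to its simple form, an augmented second.
The rule of nine gives the new number: 9 − 2 = 7, so a second becomes a seventh.
Quality inverts too: augmented becomes diminished. That makes the inversion a diminished seventh.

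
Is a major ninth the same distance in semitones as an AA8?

A major ninth spans 14 semitones, and a doubly augmented octave also spans 14 semitones — they're enharmonic.

Yes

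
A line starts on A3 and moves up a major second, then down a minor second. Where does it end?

A#3

A3 up a major second → B3 (2 semitones).
A minor second down from B3 is A#3.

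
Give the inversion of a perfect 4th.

P5

The rule of nine gives the new number: 9 − 4 = 5, so a fourth becomes a fifth.
And perfect stays perfect under inversion, so we get a perfect fifth.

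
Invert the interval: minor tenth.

M6

First reduce the compound minor tenth to its simple form, a minor third.
The rule of nine gives the new number: 9 − 3 = 6, so a third becomes a sixth.
The quality also flips — minor becomes major — giving a major sixth.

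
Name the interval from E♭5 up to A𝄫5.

diminished fourth

E to A spans four letter names (E-F-G-A): a fourth.
Eb5 to Abb5 spans 4 semitones — one semitone narrower than the perfect fourth (5) — giving a diminished fourth.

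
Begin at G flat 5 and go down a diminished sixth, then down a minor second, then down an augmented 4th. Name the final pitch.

Gb5 down a diminished sixth → B4 (7 semitones).
B4 down a minor second → A#4 (1 semitone).
A#4 down an augmented fourth → E4 (6 semitones).

E 4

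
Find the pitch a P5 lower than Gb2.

Cb2

Five letter names down from G: C.
A perfect fifth is 7 semitones; 7 semitones down from Gb2 gives Cb2.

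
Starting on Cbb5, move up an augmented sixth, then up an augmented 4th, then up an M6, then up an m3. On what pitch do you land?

Up an augmented sixth from Cbb5: Ab5 (10 semitones up).
An augmented fourth up from Ab5 is D6.
A major sixth up from D6 is B6.
B6 up a minor third → D7 (3 semitones).

D7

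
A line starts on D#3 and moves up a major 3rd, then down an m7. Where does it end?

G##2

D#3 up a major third → F##3 (4 semitones).
Down a minor seventh from F##3: G##2 (10 semitones down).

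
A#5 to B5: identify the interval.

minor second

A to B spans two letter names (A-B), so the interval is some kind of second.
A major second would be 2 semitones, but A#5 to B5 is 1 — one semitone narrower, making it a minor second.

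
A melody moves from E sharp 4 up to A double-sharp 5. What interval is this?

augmented 11th

E to A spans four letter names (E-F-G-A), plus an octave: an eleventh.
E#4 to A##5 spans 18 semitones — one semitone wider than the perfect eleventh (17) — giving an augmented eleventh.
(Equivalently, a compound augmented fourth: an augmented fourth plus an octave.)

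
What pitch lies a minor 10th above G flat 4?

Three letters up from G (plus an octave) reaches B.
A minor tenth is 15 semitones; 15 semitones up from Gb4 gives Bbb5.

B double-flat 5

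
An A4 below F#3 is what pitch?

Four letter names down from F: C.
An augmented fourth is 6 semitones; 6 semitones down from F#3 gives C3.

C3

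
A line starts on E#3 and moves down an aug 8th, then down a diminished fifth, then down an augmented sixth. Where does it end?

An augmented octave down from E#3 is E2.
A diminished fifth down from E2 is A#1.
A#1 down an augmented sixth → C1 (10 semitones).

C1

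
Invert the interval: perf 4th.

P5

The rule of nine gives the new number: 9 − 4 = 5, so a fourth becomes a fifth.
And perfect stays perfect under inversion, so we get a perfect fifth.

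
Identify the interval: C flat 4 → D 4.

augmented 2nd

C to D spans two letter names (C-D): a second.
Cb4 to D4 spans 3 semitones — one semitone wider than the major second (2) — giving an augmented second.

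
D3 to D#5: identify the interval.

D to D is the same letter name, plus 2 octaves: a fifteenth.
The perfect fifteenth is 24 semitones; here we have 25, one semitone wider: augmented.
(Equivalently, a compound augmented octave: an augmented octave plus an octave.)

A15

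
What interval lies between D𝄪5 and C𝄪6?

D to C spans seven letter names (D-E-F-G-A-B-C), so the interval is some kind of seventh.
At 10 semitones, D##5→C##6 falls one short of a major seventh: minor.

minor 7th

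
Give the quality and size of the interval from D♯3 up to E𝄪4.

augmented ninth

D to E spans two letter names (D-E), plus an octave: a ninth.
A major ninth would be 14 semitones; D#3 to E##4 is 15, one semitone wider, so the interval is augmented.
(Equivalently, a compound augmented second: an augmented second plus an octave.)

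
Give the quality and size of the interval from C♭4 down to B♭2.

minor 9th

Descending from Cb4 to Bb2 is the same interval as ascending Bb2 to Cb4.
B to C spans two letter names (B-C), plus an octave — that makes it a ninth of some quality.
Bb2 to Cb4 is 13 semitones, a half step short of the major ninth (14), so this is minor.
(Equivalently, a compound minor second: a minor second plus an octave.)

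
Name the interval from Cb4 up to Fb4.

C to F spans four letter names (C-D-E-F), so the interval is some kind of fourth.
Cb4 to Fb4 is 5 semitones, matching the perfect fourth exactly, so the quality is perfect.

perfect 4th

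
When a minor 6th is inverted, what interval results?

major 3rd

The rule of nine gives the new number: 9 − 6 = 3, so a sixth becomes a third.
And minor becomes major under inversion, so we get a major third.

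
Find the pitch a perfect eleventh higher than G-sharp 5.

C-sharp 7

Counting four letter names plus an octave up from G lands on C.
A perfect eleventh spans 17 semitones, so from G#5 the target pitch is C#7.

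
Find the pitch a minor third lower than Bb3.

The third takes the letter from B down to G.
A minor third is 3 semitones; 3 semitones down from Bb3 gives G3.

G3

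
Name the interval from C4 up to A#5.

augmented 13th

C to A spans six letter names (C-D-E-F-G-A), plus an octave — that makes it a thirteenth of some quality.
A major thirteenth would be 21 semitones; C4 to A#5 is 22, one semitone wider, so the interval is augmented.
(Equivalently, a compound augmented sixth: an augmented sixth plus an octave.)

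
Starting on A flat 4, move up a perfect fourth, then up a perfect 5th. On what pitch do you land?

A flat 5

Up a perfect fourth from Ab4: Db5 (5 semitones up).
Up a perfect fifth from Db5: Ab5 (7 semitones up).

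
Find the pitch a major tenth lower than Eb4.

Cb3

Three letters down from E (plus an octave) reaches C.
A major tenth is 16 semitones; 16 semitones down from Eb4 gives Cb3.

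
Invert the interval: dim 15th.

First reduce the compound diminished fifteenth to its simple form, a diminished octave.
The rule of nine gives the new number: 9 − 8 = 1, so an octave becomes a unison.
And diminished becomes augmented under inversion, so we get an augmented unison.

A1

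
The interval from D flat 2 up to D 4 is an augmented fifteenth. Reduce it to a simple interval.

A8

Each octave removed subtracts seven from the number: 15 − 7 = 8.
So an augmented fifteenth is an octave plus an augmented octave. The quality is unchanged.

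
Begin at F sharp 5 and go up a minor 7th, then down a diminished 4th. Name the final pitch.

Up a minor seventh from F#5: E6 (10 semitones up).
A diminished fourth down from E6 is B#5.

B sharp 5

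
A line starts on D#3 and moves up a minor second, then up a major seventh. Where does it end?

A minor second up from D#3 is E3.
Up a major seventh from E3: D#4 (11 semitones up).

D#4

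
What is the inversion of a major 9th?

minor seventh

First reduce the compound major ninth to its simple form, a major second.
The rule of nine gives the new number: 9 − 2 = 7, so a second becomes a seventh.
Quality inverts too: major becomes minor. That makes the inversion a minor seventh.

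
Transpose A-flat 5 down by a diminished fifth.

The fifth takes the letter from A down to D.
Moving 6 semitones down from Ab5 (the size of a diminished fifth) reaches D5.

D 5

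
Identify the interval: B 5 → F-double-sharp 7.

B to F spans five letter names (B-C-D-E-F), plus an octave — that makes it a twelfth of some quality.
B5 to F##7 spans 20 semitones — one semitone wider than the perfect twelfth (19) — giving an augmented twelfth.
(Equivalently, a compound augmented fifth: an augmented fifth plus an octave.)

A12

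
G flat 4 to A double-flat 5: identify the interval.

minor ninth

G to A spans two letter names (G-A), plus an octave — that makes it a ninth of some quality.
At 13 semitones, Gb4→Abb5 falls one short of a major ninth: minor.
(Equivalently, a compound minor second: a minor second plus an octave.)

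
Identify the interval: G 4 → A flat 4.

G to A spans two letter names (G-A), so the interval is some kind of second.
At 1 semitone, G4→Ab4 falls one short of a major second: minor.

m2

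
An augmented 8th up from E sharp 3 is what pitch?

E double-sharp 4

For an octave the letter name doesn't change: still E, an octave up.
An augmented octave spans 13 semitones, so from E#3 the target pitch is E##4.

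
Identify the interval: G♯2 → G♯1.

perfect octave

Descending from G#2 to G#1 is the same interval as ascending G#1 to G#2.
G to G is the same letter name, plus an octave, so the interval is some kind of octave.
The perfect octave spans 12 semitones, and G#1 to G#2 is exactly 12 semitones — so this is a perfect octave.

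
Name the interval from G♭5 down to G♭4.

Descending from Gb5 to Gb4 is the same interval as ascending Gb4 to Gb5.
G to G is the same letter name, plus an octave: an octave.
Gb4 to Gb5 is 12 semitones, matching the perfect octave exactly, so the quality is perfect.

perfect octave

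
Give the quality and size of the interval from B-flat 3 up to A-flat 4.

B to A spans seven letter names (B-C-D-E-F-G-A), so the interval is some kind of seventh.
A major seventh would be 11 semitones, but Bb3 to Ab4 is 10 — one semitone narrower, making it a minor seventh.

minor seventh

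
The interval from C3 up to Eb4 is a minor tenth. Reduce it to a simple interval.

Take out an octave (7 from the number): 10 − 7 = 3.
That makes a minor tenth a compound minor third — an octave plus a minor third.

m3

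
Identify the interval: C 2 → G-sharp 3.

C to G spans five letter names (C-D-E-F-G), plus an octave — that makes it a twelfth of some quality.
The perfect twelfth is 19 semitones; here we have 20, one semitone wider: augmented.
(Equivalently, a compound augmented fifth: an augmented fifth plus an octave.)

augmented 12th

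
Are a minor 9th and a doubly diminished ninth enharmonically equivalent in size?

No

13 semitones (minor ninth) vs 11 semitones (doubly diminished ninth): not equal.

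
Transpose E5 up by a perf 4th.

Four letter names up from E: A.
A perfect fourth is 5 semitones; 5 semitones up from E5 gives A5.

A5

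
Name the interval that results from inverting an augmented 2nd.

The rule of nine gives the new number: 9 − 2 = 7, so a second becomes a seventh.
And augmented becomes diminished under inversion, so we get a diminished seventh.

diminished seventh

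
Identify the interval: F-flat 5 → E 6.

F to E spans seven letter names (F-G-A-B-C-D-E): a seventh.
The major seventh is 11 semitones; here we have 12, one semitone wider: augmented.

A7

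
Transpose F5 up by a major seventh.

Seven letter names up from F: E.
A major seventh is 11 semitones; 11 semitones up from F5 gives E6.

E6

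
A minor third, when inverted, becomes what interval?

The rule of nine gives the new number: 9 − 3 = 6, so a third becomes a sixth.
The quality also flips — minor becomes major — giving a major sixth.

M6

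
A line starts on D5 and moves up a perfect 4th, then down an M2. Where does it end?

F5

A perfect fourth up from D5 is G5.
A major second down from G5 is F5.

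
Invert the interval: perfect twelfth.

First reduce the compound perfect twelfth to its simple form, a perfect fifth.
Inverted interval numbers add to nine, so a fifth pairs with a fourth (5 + 4 = 9).
The quality also flips — perfect stays perfect — giving a perfect fourth.

perfect 4th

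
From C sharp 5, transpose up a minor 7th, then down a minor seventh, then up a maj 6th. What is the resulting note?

A sharp 5

Up a minor seventh from C#5: B5 (10 semitones up).
A minor seventh down from B5 is C#5.
C#5 up a major sixth → A#5 (9 semitones).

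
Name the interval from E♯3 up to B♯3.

perfect 5th

E to B spans five letter names (E-F-G-A-B), so the interval is some kind of fifth.
E#3 to B#3 is 7 semitones, matching the perfect fifth exactly, so the quality is perfect.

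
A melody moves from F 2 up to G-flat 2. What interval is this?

minor 2nd

F to G spans two letter names (F-G): a second.
F2 to Gb2 is 1 semitone, a half step short of the major second (2), so this is minor.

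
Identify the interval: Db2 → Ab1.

Descending from Db2 to Ab1 is the same interval as ascending Ab1 to Db2.
A to D spans four letter names (A-B-C-D) — that makes it a fourth of some quality.
Ab1 to Db2 is 5 semitones, matching the perfect fourth exactly, so the quality is perfect.

perfect fourth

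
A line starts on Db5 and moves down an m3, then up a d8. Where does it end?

Bbb5

A minor third down from Db5 is Bb4.
Up a diminished octave from Bb4: Bbb5 (11 semitones up).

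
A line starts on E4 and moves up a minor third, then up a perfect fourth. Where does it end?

C5

A minor third up from E4 is G4.
Up a perfect fourth from G4: C5 (5 semitones up).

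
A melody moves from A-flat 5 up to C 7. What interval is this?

A to C spans three letter names (A-B-C), plus an octave: a tenth.
The major tenth spans 16 semitones, and Ab5 to C7 is exactly 16 semitones — so this is a major tenth.
(Equivalently, a compound major third: a major third plus an octave.)

major 10th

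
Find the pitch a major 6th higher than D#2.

B#2

The sixth takes the letter from D up to B.
A major sixth spans 9 semitones, so from D#2 the target pitch is B#2.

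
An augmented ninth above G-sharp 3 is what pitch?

A-double-sharp 4

Counting two letter names plus an octave up from G lands on A.
An augmented ninth spans 15 semitones, so from G#3 the target pitch is A##4.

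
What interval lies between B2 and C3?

B to C spans two letter names (B-C) — that makes it a second of some quality.
B2 to C3 is 1 semitone, a half step short of the major second (2), so this is minor.

m2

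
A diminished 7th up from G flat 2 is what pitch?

The seventh takes the letter from G up to F.
A diminished seventh is 9 semitones; 9 semitones up from Gb2 gives Fbb3.

F double-flat 3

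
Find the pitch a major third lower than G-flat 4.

E-double-flat 4

Three letter names down from G: E.
A major third is 4 semitones; 4 semitones down from Gb4 gives Ebb4.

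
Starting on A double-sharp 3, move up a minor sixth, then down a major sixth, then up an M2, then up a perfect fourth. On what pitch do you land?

E sharp 4

Up a minor sixth from A##3: F##4 (8 semitones up).
A major sixth down from F##4 is A#3.
Up a major second from A#3: B#3 (2 semitones up).
A perfect fourth up from B#3 is E#4.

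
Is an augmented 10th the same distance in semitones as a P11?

An augmented tenth = 17 semitones = a perfect eleventh; enharmonically equal.

Yes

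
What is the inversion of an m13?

First reduce the compound minor thirteenth to its simple form, a minor sixth.
Inverted interval numbers add to nine, so a sixth pairs with a third (6 + 3 = 9).
The quality also flips — minor becomes major — giving a major third.

major 3rd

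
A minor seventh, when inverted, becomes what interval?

Interval numbers invert to sum to nine: 7 + 2 = 9, so a seventh inverts to a second.
And minor becomes major under inversion, so we get a major second.

major 2nd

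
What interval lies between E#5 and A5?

E to A spans four letter names (E-F-G-A): a fourth.
The perfect fourth is 5 semitones; here we have 4, one semitone narrower: diminished.

diminished fourth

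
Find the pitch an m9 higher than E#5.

Two letters up from E (plus an octave) reaches F.
A minor ninth is 13 semitones; 13 semitones up from E#5 gives F#6.

F#6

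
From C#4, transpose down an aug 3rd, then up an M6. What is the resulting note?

F4

C#4 down an augmented third → Ab3 (5 semitones).
Up a major sixth from Ab3: F4 (9 semitones up).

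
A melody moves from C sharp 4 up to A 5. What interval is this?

m13

C to A spans six letter names (C-D-E-F-G-A), plus an octave: a thirteenth.
A major thirteenth would be 21 semitones, but C#4 to A5 is 20 — one semitone narrower, making it a minor thirteenth.
(Equivalently, a compound minor sixth: a minor sixth plus an octave.)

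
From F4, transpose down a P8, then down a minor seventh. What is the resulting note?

F4 down a perfect octave → F3 (12 semitones).
Down a minor seventh from F3: G2 (10 semitones down).

G2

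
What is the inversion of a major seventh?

The rule of nine gives the new number: 9 − 7 = 2, so a seventh becomes a second.
And major becomes minor under inversion, so we get a minor second.

minor 2nd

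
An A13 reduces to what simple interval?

A6

Take out an octave (7 from the number): 13 − 7 = 6.
So an augmented thirteenth is an octave plus an augmented sixth. The quality is unchanged.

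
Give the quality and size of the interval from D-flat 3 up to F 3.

major third

D to F spans three letter names (D-E-F) — that makes it a third of some quality.
Db3 to F3 is 4 semitones, matching the major third exactly, so the quality is major.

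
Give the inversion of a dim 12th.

A4

First reduce the compound diminished twelfth to its simple form, a diminished fifth.
Interval numbers invert to sum to nine: 5 + 4 = 9, so a fifth inverts to a fourth.
The quality also flips — diminished becomes augmented — giving an augmented fourth.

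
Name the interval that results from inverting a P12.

First reduce the compound perfect twelfth to its simple form, a perfect fifth.
Inverted interval numbers add to nine, so a fifth pairs with a fourth (5 + 4 = 9).
Quality inverts too: perfect stays perfect. That makes the inversion a perfect fourth.

perfect fourth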